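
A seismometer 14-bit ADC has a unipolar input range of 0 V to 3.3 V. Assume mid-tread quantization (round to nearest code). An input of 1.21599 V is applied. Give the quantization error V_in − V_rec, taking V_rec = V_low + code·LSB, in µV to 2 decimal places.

One LSB is 3.3 V / 16384 = 201.42 µV.
Scaled input = 6037.2061 LSBs, so code = 6037.
Code 6037 maps back to 0 + 6037×0.000201416 V = 1.2159485 V.
Error = 1.21599 − 1.2159485 = 4.15137e-05 V = 41.51 µV.

41.51 µV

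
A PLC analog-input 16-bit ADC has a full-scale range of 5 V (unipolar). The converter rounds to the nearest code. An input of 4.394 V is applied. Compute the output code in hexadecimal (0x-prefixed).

code 0xE0F9 (decimal 57593)

Full-scale span = 5 V; LSB = 5/2^16 = 76.29 µV.
(4.394 − 0) / 7.62939e-05 = 57593.037 LSBs.
Round → code 57593.
In hexadecimal (0x-prefixed): 0xE0F9.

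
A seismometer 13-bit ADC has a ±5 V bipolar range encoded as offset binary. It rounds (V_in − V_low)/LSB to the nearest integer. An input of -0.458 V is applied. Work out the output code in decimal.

With 8192 levels over 10 V, one step is 1.221 mV.
(-0.458 − (−5)) / 0.0012207 = 3720.806 LSBs.
So the output code is 3721.

code 3721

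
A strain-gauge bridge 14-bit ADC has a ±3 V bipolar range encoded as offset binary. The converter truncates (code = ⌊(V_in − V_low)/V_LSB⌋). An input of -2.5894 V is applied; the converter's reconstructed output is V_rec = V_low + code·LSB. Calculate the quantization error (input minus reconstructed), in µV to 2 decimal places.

One LSB is 6 V / 16384 = 366.21 µV.
Scaled input = 1121.2117 LSBs, so code = 1121.
Code 1121 maps back to (−3) + 1121×0.000366211 V = -2.5894775 V.
V_in − V_rec = 7.75391e-05 V = 77.54 µV.

77.54 µV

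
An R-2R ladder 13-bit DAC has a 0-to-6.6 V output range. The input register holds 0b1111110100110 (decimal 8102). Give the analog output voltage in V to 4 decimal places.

6.5275 V

LSB = 6.6 V / 2^13 = 0.806 mV.
Code 0b1111110100110 = 8102 decimal.
V_out = 0 + 8102 × 0.000805664 V = 6.52749 V.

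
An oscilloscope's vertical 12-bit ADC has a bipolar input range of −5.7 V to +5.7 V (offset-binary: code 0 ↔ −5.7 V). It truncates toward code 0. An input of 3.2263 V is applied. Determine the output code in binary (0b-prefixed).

code 0b110010000111 (decimal 3207)

LSB = 11.4 V / 4096 = 2.783 mV.
(V_in − V_low)/LSB = (3.2263 − (−5.7)) / 0.0027832 = 3207.204.
⌊·⌋(3207.204) = 3207.
In binary (0b-prefixed): 0b110010000111.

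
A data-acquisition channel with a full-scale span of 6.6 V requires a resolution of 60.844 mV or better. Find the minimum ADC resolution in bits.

Number of steps required ≥ 6.6 V / 60.844 mV = 108.47.
Need 2^N ≥ 108.47; 2^6 = 64, 2^7 = 128.
Minimum N = 7.

7 bits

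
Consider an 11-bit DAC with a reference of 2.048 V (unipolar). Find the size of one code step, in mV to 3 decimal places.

Full-scale span = 2.048 V.
LSB = 2.048 / 2^11 = 2.048 / 2048 = 0.001 V = 1.000 mV.

1.000 mV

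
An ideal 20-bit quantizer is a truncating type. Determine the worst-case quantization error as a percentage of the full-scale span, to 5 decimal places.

0.00010 %

Truncating → worst-case error = 1 LSB = V_FS/2^20, so 100/1048576 = 9.53674e-05 % of full scale.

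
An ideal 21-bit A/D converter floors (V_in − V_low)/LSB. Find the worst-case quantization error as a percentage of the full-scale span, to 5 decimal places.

0.00005 %

Truncating → worst-case error = 1 LSB = V_FS/2^21, so 100/2097152 = 4.76837e-05 % of full scale.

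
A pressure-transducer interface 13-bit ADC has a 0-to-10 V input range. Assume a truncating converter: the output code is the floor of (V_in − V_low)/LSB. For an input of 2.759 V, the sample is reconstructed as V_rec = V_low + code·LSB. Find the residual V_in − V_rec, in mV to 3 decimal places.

LSB = 10/2^13 = 1.221 mV.
Scaled input = 2260.1728 LSBs, so code = 2260.
Code 2260 maps back to 0 + 2260×0.0012207 V = 2.7587891 V.
Difference: 0.000210937 V → 0.211 mV.

0.211 mV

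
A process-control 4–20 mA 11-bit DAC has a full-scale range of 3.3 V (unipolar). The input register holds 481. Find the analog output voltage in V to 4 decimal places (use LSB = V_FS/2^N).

LSB = 3.3 V / 2^11 = 1.611 mV.
V_out = 0 + 481 × 0.00161133 V = 0.775049 V.

0.7750 V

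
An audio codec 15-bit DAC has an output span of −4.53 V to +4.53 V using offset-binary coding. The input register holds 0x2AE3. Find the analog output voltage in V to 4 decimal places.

-1.4944 V

LSB = 9.06 V / 2^15 = 276.49 µV.
Code 0x2AE3 = 10979 decimal.
V_out = (−4.53) + 10979 × 0.000276489 V = -1.49442 V.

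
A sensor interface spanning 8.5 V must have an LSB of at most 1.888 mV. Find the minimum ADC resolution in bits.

Number of steps required ≥ 8.5 V / 1.888 mV = 4502.12.
Need 2^N ≥ 4502.12; 2^12 = 4096, 2^13 = 8192.
Minimum N = 13.

13 bits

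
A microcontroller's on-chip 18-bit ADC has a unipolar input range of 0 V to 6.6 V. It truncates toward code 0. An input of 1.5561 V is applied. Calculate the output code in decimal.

With 262144 levels over 6.6 V, one step is 25.18 µV.
Input sits at 61806.406 steps above V_low.
Floor → code 61806.

code 61806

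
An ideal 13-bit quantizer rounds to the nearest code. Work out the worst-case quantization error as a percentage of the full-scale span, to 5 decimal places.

Rounding → worst-case error = ½ LSB = V_FS/2^14, so 100/16384 = 0.00610352 % of full scale.

0.00610 %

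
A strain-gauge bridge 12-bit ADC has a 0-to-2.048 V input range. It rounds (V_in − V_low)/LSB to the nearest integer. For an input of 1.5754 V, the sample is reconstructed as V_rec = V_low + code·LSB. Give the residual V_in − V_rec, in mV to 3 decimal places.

LSB = 2.048/2^12 = 0.500 mV.
Scaled input = 3150.8000 LSBs, so code = 3151.
Reconstructed: 1.5755 V.
Error = 1.5754 − 1.5755 = -0.0001 V = -0.100 mV.

-0.100 mV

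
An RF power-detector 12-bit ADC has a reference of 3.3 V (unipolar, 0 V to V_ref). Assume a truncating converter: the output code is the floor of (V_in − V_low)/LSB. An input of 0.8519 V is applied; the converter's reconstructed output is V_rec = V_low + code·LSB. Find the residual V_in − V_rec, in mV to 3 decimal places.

0.313 mV

One LSB is 3.3 V / 4096 = 0.806 mV.
(0.8519 − 0)/0.000805664 = 1057.3886; ⌊·⌋ gives code 1057.
V_rec = 0 + 1057·0.000805664 = 0.85158691 V.
Difference: 0.000313086 V → 0.313 mV.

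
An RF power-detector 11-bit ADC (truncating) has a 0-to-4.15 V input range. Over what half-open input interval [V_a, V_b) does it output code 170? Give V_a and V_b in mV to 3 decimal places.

[344.482 mV, 346.509 mV)

LSB = 4.15/2^11 = 2.026 mV.
V_a = V_low + 170·LSB = 0.344482 V; V_b = V_low + 171·LSB = 0.346509 V.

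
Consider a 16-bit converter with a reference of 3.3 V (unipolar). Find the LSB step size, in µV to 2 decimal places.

Full-scale span = 3.3 V.
LSB = 3.3 / 2^16 = 3.3 / 65536 = 5.0354e-05 V = 50.35 µV.

50.35 µV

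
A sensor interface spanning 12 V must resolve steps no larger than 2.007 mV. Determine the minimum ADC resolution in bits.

13 bits

Number of steps required ≥ 12 V / 2.007 mV = 5979.07.
Need 2^N ≥ 5979.07; 2^12 = 4096, 2^13 = 8192.
Minimum N = 13.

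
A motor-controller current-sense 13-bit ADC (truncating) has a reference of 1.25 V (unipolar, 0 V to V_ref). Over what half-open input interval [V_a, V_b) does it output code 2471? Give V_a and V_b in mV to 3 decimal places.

LSB = 1.25/2^13 = 152.59 µV.
V_a = V_low + 2471·LSB = 0.377045 V; V_b = V_low + 2472·LSB = 0.377197 V.

[377.045 mV, 377.197 mV)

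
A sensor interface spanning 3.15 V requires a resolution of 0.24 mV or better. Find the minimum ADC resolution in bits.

Number of steps required ≥ 3.15 V / 0.24 mV = 13125.00.
Need 2^N ≥ 13125.00; 2^13 = 8192, 2^14 = 16384.
Minimum N = 14.

14 bits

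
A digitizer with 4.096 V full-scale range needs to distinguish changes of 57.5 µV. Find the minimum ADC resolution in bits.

17 bits

Number of steps required ≥ 4.096 V / 57.5 µV = 71234.78.
Need 2^N ≥ 71234.78; 2^16 = 65536, 2^17 = 131072.
Minimum N = 17.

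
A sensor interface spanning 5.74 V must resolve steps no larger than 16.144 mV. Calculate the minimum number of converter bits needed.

9 bits

Number of steps required ≥ 5.74 V / 16.144 mV = 355.55.
Need 2^N ≥ 355.55; 2^8 = 256, 2^9 = 512.
Minimum N = 9.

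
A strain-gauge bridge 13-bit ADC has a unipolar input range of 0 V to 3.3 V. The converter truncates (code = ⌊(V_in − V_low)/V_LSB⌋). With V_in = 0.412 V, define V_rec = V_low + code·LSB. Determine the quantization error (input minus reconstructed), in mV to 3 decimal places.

0.306 mV

LSB = 3.3/2^13 = 402.83 µV.
(V_in − V_low)/LSB = (0.412 − 0)/0.000402832 = 1022.7588 → code 1022 (floor).
Reconstructed: 0.41169434 V.
Difference: 0.000305664 V → 0.306 mV.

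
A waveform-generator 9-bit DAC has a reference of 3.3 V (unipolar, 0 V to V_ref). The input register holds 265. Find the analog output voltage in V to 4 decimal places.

1.7080 V

LSB = 3.3 V / 2^9 = 6.445 mV.
V_out = 0 + 265 × 0.00644531 V = 1.70801 V.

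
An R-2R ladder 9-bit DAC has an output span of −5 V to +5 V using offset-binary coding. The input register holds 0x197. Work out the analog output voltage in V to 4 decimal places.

LSB = 10 V / 2^9 = 19.531 mV.
Code 0x197 = 407 decimal.
V_out = (−5) + 407 × 0.0195312 V = 2.94922 V.

2.9492 V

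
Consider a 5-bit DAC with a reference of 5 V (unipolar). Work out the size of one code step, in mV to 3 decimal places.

156.250 mV

Full-scale span = 5 V.
LSB = 5 / 2^5 = 5 / 32 = 0.15625 V = 156.250 mV.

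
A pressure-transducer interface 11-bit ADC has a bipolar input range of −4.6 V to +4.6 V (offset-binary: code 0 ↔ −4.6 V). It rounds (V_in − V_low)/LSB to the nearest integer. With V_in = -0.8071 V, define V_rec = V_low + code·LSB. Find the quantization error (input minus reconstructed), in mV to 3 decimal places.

LSB = 9.2/2^11 = 4.492 mV.
(V_in − V_low)/LSB = (-0.8071 − (−4.6))/0.00449219 = 844.3325 → code 844 (round).
Reconstructed: -0.80859375 V.
Difference: 0.00149375 V → 1.494 mV.

1.494 mV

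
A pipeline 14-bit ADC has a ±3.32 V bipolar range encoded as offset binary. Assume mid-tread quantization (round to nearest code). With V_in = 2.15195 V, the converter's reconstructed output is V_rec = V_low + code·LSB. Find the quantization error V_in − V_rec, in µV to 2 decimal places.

Step size: 6.64 V ÷ 2^14 = 405.27 µV.
Scaled input = 13501.8718 LSBs, so code = 13502.
Reconstructed: 2.152002 V.
Difference: -5.19531e-05 V → -51.95 µV.

-51.95 µV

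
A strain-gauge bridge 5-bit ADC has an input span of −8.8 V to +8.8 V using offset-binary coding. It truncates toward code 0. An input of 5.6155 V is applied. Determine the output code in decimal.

With 32 levels over 17.6 V, one step is 0.5500 V.
(5.6155 − (−8.8)) / 0.55 = 26.210 LSBs.
⌊·⌋(26.210) = 26.

code 26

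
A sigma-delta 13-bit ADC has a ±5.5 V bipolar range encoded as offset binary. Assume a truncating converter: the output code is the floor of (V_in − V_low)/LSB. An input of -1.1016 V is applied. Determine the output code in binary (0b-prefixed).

Full-scale span = 11 V; LSB = 11/2^13 = 1.343 mV.
(V_in − V_low)/LSB = (-1.1016 − (−5.5)) / 0.00134277 = 3275.608.
⌊·⌋(3275.608) = 3275.
In binary (0b-prefixed): 0b110011001011.

code 0b110011001011 (decimal 3275)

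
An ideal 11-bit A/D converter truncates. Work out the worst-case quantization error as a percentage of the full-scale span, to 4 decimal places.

Truncating → worst-case error = 1 LSB = V_FS/2^11, so 100/2048 = 0.0488281 % of full scale.

0.0488 %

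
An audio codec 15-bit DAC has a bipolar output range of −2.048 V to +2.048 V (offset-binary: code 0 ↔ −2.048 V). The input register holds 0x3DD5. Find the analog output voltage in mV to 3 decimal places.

LSB = 4.096 V / 2^15 = 125.00 µV.
Code 0x3DD5 = 15829 decimal.
V_out = (−2.048) + 15829 × 0.000125 V = -0.069375 V.
= -69.375 mV.

-69.375 mV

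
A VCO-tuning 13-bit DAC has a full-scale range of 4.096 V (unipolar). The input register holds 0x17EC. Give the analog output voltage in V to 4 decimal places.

LSB = 4.096 V / 2^13 = 0.500 mV.
Code 0x17EC = 6124 decimal.
V_out = 0 + 6124 × 0.0005 V = 3.062 V.

3.0620 V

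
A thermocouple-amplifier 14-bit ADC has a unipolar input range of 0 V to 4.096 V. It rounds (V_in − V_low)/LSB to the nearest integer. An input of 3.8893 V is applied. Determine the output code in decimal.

code 15557

LSB = 4.096 V / 16384 = 250.00 µV.
Input sits at 15557.200 steps above V_low.
Round → code 15557.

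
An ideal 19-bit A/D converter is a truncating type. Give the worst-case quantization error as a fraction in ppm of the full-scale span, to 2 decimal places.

Truncating → worst-case error = 1 LSB = V_FS/2^19, so 1e+06/524288 = 1.90735 ppm of full scale.

1.91 ppm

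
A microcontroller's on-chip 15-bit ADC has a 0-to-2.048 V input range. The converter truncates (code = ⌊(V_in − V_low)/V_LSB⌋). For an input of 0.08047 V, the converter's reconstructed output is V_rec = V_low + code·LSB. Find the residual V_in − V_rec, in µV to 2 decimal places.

32.50 µV

Step size: 2.048 V ÷ 2^15 = 62.50 µV.
(0.08047 − 0)/6.25e-05 = 1287.5200; ⌊·⌋ gives code 1287.
Reconstructed: 0.0804375 V.
Error = 0.08047 − 0.0804375 = 3.25e-05 V = 32.50 µV.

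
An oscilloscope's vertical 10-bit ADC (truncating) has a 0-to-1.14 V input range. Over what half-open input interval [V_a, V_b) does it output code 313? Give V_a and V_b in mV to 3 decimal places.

[348.457 mV, 349.570 mV)

LSB = 1.14/2^10 = 1.113 mV.
V_a = V_low + 313·LSB = 0.348457 V; V_b = V_low + 314·LSB = 0.34957 V.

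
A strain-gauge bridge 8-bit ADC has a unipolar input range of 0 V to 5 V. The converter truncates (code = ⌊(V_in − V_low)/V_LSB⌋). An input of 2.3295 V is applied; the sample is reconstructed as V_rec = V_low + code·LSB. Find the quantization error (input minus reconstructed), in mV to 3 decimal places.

Step size: 5 V ÷ 2^8 = 19.531 mV.
(V_in − V_low)/LSB = (2.3295 − 0)/0.0195312 = 119.2704 → code 119 (floor).
Reconstructed: 2.3242188 V.
Difference: 0.00528125 V → 5.281 mV.

5.281 mV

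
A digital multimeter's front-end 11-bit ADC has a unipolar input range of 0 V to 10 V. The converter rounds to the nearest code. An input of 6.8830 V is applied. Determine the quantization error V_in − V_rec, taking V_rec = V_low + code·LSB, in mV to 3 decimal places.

-1.766 mV

One LSB is 10 V / 2048 = 4.883 mV.
(6.8830 − 0)/0.00488281 = 1409.6384; round gives code 1410.
Code 1410 maps back to 0 + 1410×0.00488281 V = 6.8847656 V.
Difference: -0.00176563 V → -1.766 mV.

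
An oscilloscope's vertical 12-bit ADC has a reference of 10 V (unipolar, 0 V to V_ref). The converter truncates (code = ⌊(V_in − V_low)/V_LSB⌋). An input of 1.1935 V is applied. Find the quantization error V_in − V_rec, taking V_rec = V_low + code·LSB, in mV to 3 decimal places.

LSB = 10/2^12 = 2.441 mV.
(1.1935 − 0)/0.00244141 = 488.8576; ⌊·⌋ gives code 488.
Reconstructed: 1.1914062 V.
Difference: 0.00209375 V → 2.094 mV.

2.094 mV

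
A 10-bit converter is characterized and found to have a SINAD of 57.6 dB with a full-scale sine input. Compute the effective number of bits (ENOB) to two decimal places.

9.28 bits

ENOB = (SINAD − 1.76) / 6.02 = (57.6 − 1.76)/6.02 = 9.276.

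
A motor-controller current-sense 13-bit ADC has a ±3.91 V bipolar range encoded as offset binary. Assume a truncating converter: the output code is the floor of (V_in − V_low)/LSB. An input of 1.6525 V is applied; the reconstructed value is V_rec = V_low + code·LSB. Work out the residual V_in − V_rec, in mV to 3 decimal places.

Step size: 7.82 V ÷ 2^13 = 0.955 mV.
Scaled input = 5827.1100 LSBs, so code = 5827.
Code 5827 maps back to (−3.91) + 5827×0.00095459 V = 1.652395 V.
Error = 1.6525 − 1.652395 = 0.00010498 V = 0.105 mV.

0.105 mV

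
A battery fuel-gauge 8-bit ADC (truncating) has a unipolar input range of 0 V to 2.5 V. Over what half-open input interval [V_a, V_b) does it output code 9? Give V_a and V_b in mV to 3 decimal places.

LSB = 2.5/2^8 = 9.766 mV.
V_a = V_low + 9·LSB = 0.0878906 V; V_b = V_low + 10·LSB = 0.0976562 V.

[87.891 mV, 97.656 mV)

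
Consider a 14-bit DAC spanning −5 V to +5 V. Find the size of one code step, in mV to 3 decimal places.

Full-scale span = 10 V.
LSB = 10 / 2^14 = 10 / 16384 = 0.000610352 V = 0.610 mV.

0.610 mV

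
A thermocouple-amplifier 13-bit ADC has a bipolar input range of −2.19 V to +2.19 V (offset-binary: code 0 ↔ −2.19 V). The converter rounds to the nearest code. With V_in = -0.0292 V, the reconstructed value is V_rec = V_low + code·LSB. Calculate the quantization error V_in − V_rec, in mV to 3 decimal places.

0.207 mV

Step size: 4.38 V ÷ 2^13 = 0.535 mV.
(-0.0292 − (−2.19))/0.000534668 = 4041.3867; round gives code 4041.
Code 4041 maps back to (−2.19) + 4041×0.000534668 V = -0.029406738 V.
Error = -0.0292 − (−0.029406738) = 0.000206738 V = 0.207 mV.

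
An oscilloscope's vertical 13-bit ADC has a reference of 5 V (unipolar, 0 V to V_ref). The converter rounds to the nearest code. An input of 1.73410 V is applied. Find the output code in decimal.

Full-scale span = 5 V; LSB = 5/2^13 = 0.610 mV.
(V_in − V_low)/LSB = (1.73410 − 0) / 0.000610352 = 2841.149.
So the output code is 2841.

code 2841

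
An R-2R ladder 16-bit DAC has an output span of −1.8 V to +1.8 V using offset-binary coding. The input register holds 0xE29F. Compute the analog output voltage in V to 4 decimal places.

LSB = 3.6 V / 2^16 = 54.93 µV.
Code 0xE29F = 58015 decimal.
V_out = (−1.8) + 58015 × 5.49316e-05 V = 1.38686 V.

1.3869 V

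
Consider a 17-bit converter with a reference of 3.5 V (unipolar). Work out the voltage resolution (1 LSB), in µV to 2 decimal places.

26.70 µV

Full-scale span = 3.5 V.
LSB = 3.5 / 2^17 = 3.5 / 131072 = 2.67029e-05 V = 26.70 µV.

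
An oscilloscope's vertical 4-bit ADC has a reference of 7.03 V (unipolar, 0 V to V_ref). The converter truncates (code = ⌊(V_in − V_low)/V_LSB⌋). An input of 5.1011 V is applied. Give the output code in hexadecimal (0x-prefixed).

Full-scale span = 7.03 V; LSB = 7.03/2^4 = 439.375 mV.
(V_in − V_low)/LSB = (5.1011 − 0) / 0.439375 = 11.610.
⌊·⌋(11.610) = 11.
In hexadecimal (0x-prefixed): 0xB.

code 0xB (decimal 11)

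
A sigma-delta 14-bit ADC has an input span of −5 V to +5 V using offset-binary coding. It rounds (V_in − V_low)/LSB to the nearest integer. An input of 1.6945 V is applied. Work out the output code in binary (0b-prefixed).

With 16384 levels over 10 V, one step is 0.610 mV.
(V_in − V_low)/LSB = (1.6945 − (−5)) / 0.000610352 = 10968.269.
So the output code is 10968.
In binary (0b-prefixed): 0b10101011011000.

code 0b10101011011000 (decimal 10968)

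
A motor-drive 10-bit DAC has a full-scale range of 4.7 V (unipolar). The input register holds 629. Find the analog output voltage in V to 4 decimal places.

2.8870 V

LSB = 4.7 V / 2^10 = 4.590 mV.
V_out = 0 + 629 × 0.00458984 V = 2.88701 V.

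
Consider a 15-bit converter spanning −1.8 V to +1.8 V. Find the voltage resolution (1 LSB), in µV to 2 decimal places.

109.86 µV

Full-scale span = 3.6 V.
LSB = 3.6 / 2^15 = 3.6 / 32768 = 0.000109863 V = 109.86 µV.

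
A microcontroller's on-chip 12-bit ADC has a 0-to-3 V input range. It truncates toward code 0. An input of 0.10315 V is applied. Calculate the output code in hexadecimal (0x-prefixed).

code 0x8C (decimal 140)

LSB = 3 V / 4096 = 0.732 mV.
(V_in − V_low)/LSB = (0.10315 − 0) / 0.000732422 = 140.834.
Floor → code 140.
In hexadecimal (0x-prefixed): 0x8C.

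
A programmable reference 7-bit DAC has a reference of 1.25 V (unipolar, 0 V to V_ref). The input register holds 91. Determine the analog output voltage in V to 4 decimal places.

LSB = 1.25 V / 2^7 = 9.766 mV.
V_out = 0 + 91 × 0.00976562 V = 0.888672 V.

0.8887 V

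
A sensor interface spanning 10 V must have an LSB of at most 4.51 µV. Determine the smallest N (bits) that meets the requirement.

Number of steps required ≥ 10 V / 4.51 µV = 2217294.90.
Need 2^N ≥ 2217294.90; 2^21 = 2097152, 2^22 = 4194304.
Minimum N = 22.

22 bits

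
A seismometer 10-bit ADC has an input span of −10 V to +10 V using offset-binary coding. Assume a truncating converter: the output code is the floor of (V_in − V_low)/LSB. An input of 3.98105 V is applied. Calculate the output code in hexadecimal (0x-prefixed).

Full-scale span = 20 V; LSB = 20/2^10 = 19.531 mV.
Input sits at 715.830 steps above V_low.
So the output code is 715.
In hexadecimal (0x-prefixed): 0x2CB.

code 0x2CB (decimal 715)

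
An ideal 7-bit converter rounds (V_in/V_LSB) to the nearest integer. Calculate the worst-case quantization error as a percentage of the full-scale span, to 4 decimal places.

0.3906 %

Rounding → worst-case error = ½ LSB = V_FS/2^8, so 100/256 = 0.390625 % of full scale.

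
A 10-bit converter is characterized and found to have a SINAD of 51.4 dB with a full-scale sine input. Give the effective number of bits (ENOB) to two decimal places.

ENOB = (SINAD − 1.76) / 6.02 = (51.4 − 1.76)/6.02 = 8.246.

8.25 bits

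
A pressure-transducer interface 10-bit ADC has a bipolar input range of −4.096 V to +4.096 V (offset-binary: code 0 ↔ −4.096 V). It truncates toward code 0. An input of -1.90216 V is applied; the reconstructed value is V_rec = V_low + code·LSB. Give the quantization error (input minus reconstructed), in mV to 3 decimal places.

1.840 mV

LSB = 8.192/2^10 = 8.000 mV.
(V_in − V_low)/LSB = (-1.90216 − (−4.096))/0.008 = 274.2300 → code 274 (floor).
Code 274 maps back to (−4.096) + 274×0.008 V = -1.904 V.
Difference: 0.00184 V → 1.840 mV.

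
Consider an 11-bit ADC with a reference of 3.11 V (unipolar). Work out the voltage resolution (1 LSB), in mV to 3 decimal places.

1.519 mV

Full-scale span = 3.11 V.
LSB = 3.11 / 2^11 = 3.11 / 2048 = 0.00151855 V = 1.519 mV.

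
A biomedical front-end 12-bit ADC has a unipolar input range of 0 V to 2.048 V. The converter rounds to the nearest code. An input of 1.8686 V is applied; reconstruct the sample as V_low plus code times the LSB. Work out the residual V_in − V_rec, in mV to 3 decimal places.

0.100 mV

LSB = 2.048/2^12 = 0.500 mV.
Scaled input = 3737.2000 LSBs, so code = 3737.
Code 3737 maps back to 0 + 3737×0.0005 V = 1.8685 V.
V_in − V_rec = 0.0001 V = 0.100 mV.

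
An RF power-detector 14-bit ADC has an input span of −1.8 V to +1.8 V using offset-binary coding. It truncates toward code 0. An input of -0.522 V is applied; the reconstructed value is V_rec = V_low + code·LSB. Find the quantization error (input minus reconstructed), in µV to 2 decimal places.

70.31 µV

One LSB is 3.6 V / 16384 = 219.73 µV.
(-0.522 − (−1.8))/0.000219727 = 5816.3200; ⌊·⌋ gives code 5816.
Code 5816 maps back to (−1.8) + 5816×0.000219727 V = -0.52207031 V.
V_in − V_rec = 7.03125e-05 V = 70.31 µV.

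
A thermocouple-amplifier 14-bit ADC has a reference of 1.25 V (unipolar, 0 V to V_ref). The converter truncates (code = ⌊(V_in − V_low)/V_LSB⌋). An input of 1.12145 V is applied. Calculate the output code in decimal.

code 14699

With 16384 levels over 1.25 V, one step is 76.29 µV.
(V_in − V_low)/LSB = (1.12145 − 0) / 7.62939e-05 = 14699.069.
So the output code is 14699.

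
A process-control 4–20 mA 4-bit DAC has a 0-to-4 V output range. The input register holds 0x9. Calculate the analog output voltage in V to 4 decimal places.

2.2500 V

LSB = 4 V / 2^4 = 250.000 mV.
Code 0x9 = 9 decimal.
V_out = 0 + 9 × 0.25 V = 2.25 V.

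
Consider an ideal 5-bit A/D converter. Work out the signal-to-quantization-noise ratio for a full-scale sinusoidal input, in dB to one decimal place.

31.9 dB

SNR ≈ 6.02·N + 1.76 dB = 6.02·5 + 1.76 = 31.86 dB.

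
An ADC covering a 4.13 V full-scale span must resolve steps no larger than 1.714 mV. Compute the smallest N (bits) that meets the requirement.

Number of steps required ≥ 4.13 V / 1.714 mV = 2409.57.
Need 2^N ≥ 2409.57; 2^11 = 2048, 2^12 = 4096.
Minimum N = 12.

12 bits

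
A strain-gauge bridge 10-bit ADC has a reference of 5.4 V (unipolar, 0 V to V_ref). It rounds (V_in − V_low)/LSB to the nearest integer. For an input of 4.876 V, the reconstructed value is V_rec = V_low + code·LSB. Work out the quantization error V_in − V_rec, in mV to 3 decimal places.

One LSB is 5.4 V / 1024 = 5.273 mV.
(V_in − V_low)/LSB = (4.876 − 0)/0.00527344 = 924.6341 → code 925 (round).
Code 925 maps back to 0 + 925×0.00527344 V = 4.8779297 V.
Error = 4.876 − 4.8779297 = -0.00192969 V = -1.930 mV.

-1.930 mV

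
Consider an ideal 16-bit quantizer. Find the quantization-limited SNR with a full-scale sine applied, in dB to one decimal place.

SNR ≈ 6.02·N + 1.76 dB = 6.02·16 + 1.76 = 98.08 dB.

98.1 dB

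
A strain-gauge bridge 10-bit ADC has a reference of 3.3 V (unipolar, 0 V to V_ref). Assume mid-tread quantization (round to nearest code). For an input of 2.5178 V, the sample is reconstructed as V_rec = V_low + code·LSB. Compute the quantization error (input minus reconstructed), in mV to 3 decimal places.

One LSB is 3.3 V / 1024 = 3.223 mV.
Scaled input = 781.2810 LSBs, so code = 781.
Code 781 maps back to 0 + 781×0.00322266 V = 2.5168945 V.
V_in − V_rec = 0.000905469 V = 0.905 mV.

0.905 mV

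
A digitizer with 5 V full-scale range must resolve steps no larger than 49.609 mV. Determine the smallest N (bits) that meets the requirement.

7 bits

Number of steps required ≥ 5 V / 49.609 mV = 100.79.
Need 2^N ≥ 100.79; 2^6 = 64, 2^7 = 128.
Minimum N = 7.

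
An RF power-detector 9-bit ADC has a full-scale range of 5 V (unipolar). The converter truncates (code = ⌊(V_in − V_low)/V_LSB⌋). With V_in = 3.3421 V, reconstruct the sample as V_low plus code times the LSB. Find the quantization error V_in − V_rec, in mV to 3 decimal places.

2.256 mV

One LSB is 5 V / 512 = 9.766 mV.
Scaled input = 342.2310 LSBs, so code = 342.
Reconstructed: 3.3398438 V.
V_in − V_rec = 0.00225625 V = 2.256 mV.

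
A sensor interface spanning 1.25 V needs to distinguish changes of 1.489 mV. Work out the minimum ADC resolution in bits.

Number of steps required ≥ 1.25 V / 1.489 mV = 839.49.
Need 2^N ≥ 839.49; 2^9 = 512, 2^10 = 1024.
Minimum N = 10.

10 bits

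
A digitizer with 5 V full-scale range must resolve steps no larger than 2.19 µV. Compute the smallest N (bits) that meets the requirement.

22 bits

Number of steps required ≥ 5 V / 2.19 µV = 2283105.02.
Need 2^N ≥ 2283105.02; 2^21 = 2097152, 2^22 = 4194304.
Minimum N = 22.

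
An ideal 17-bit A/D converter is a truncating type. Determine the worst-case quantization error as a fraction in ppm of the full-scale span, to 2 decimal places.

Truncating → worst-case error = 1 LSB = V_FS/2^17, so 1e+06/131072 = 7.62939 ppm of full scale.

7.63 ppm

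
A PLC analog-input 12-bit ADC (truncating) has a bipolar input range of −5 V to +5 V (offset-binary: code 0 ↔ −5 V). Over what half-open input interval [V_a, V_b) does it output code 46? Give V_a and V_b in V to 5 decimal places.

LSB = 10/2^12 = 2.441 mV.
V_a = V_low + 46·LSB = -4.8877 V; V_b = V_low + 47·LSB = -4.88525 V.

[-4.88770 V, -4.88525 V)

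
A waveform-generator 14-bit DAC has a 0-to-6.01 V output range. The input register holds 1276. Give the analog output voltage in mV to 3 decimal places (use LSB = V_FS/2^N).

468.064 mV

LSB = 6.01 V / 2^14 = 366.82 µV.
V_out = 0 + 1276 × 0.000366821 V = 0.468064 V.
= 468.064 mV.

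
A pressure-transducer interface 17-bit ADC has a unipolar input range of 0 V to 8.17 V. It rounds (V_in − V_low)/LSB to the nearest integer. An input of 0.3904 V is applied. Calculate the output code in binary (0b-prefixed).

With 131072 levels over 8.17 V, one step is 62.33 µV.
Input sits at 6263.220 steps above V_low.
So the output code is 6263.
In binary (0b-prefixed): 0b1100001110111.

code 0b1100001110111 (decimal 6263)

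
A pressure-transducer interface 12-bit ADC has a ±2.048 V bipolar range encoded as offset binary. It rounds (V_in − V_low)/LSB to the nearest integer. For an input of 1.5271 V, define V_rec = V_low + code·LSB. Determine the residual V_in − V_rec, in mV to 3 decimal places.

Step size: 4.096 V ÷ 2^12 = 1.000 mV.
(V_in − V_low)/LSB = (1.5271 − (−2.048))/0.001 = 3575.1000 → code 3575 (round).
V_rec = (−2.048) + 3575·0.001 = 1.527 V.
Error = 1.5271 − 1.527 = 0.0001 V = 0.100 mV.

0.100 mV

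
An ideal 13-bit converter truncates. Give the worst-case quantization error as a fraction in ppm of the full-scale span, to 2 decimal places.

122.07 ppm

Truncating → worst-case error = 1 LSB = V_FS/2^13, so 1e+06/8192 = 122.07 ppm of full scale.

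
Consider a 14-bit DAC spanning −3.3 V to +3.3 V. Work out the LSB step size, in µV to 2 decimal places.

Full-scale span = 6.6 V.
LSB = 6.6 / 2^14 = 6.6 / 16384 = 0.000402832 V = 402.83 µV.

402.83 µV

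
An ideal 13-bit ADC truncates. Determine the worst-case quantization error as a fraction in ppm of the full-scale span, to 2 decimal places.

122.07 ppm

Truncating → worst-case error = 1 LSB = V_FS/2^13, so 1e+06/8192 = 122.07 ppm of full scale.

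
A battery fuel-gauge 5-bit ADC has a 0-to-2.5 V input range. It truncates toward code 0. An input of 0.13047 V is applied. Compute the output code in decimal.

Full-scale span = 2.5 V; LSB = 2.5/2^5 = 78.125 mV.
(V_in − V_low)/LSB = (0.13047 − 0) / 0.078125 = 1.670.
⌊·⌋(1.670) = 1.

code 1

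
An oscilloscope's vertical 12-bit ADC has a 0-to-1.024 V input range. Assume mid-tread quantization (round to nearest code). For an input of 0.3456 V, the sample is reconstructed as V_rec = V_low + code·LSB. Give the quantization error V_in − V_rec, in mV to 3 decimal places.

0.100 mV

LSB = 1.024/2^12 = 250.00 µV.
Scaled input = 1382.4000 LSBs, so code = 1382.
Reconstructed: 0.3455 V.
Error = 0.3456 − 0.3455 = 0.0001 V = 0.100 mV.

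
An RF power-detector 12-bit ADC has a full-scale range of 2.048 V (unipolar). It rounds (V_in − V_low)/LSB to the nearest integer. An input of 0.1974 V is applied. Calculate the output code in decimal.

code 395

With 4096 levels over 2.048 V, one step is 0.500 mV.
(V_in − V_low)/LSB = (0.1974 − 0) / 0.0005 = 394.800.
round(394.800) = 395.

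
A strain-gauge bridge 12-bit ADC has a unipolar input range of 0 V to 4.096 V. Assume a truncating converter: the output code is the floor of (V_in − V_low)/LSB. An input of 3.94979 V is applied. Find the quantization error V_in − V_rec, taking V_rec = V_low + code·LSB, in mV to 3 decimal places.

0.790 mV

Step size: 4.096 V ÷ 2^12 = 1.000 mV.
(3.94979 − 0)/0.001 = 3949.7900; ⌊·⌋ gives code 3949.
Code 3949 maps back to 0 + 3949×0.001 V = 3.949 V.
Error = 3.94979 − 3.949 = 0.00079 V = 0.790 mV.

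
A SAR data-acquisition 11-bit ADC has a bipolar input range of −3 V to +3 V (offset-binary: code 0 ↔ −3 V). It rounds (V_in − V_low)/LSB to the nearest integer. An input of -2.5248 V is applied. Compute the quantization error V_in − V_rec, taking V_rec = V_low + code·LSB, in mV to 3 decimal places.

One LSB is 6 V / 2048 = 2.930 mV.
(V_in − V_low)/LSB = (-2.5248 − (−3))/0.00292969 = 162.2016 → code 162 (round).
Reconstructed: -2.5253906 V.
V_in − V_rec = 0.000590625 V = 0.591 mV.

0.591 mV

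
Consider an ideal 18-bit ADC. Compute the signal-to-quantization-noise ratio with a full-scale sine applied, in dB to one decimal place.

110.1 dB

SNR ≈ 6.02·N + 1.76 dB = 6.02·18 + 1.76 = 110.12 dB.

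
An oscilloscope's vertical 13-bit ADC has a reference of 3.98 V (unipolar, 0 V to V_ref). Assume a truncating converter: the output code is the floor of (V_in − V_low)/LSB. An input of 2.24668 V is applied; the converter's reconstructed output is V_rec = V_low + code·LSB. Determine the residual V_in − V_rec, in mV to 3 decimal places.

LSB = 3.98/2^13 = 485.84 µV.
(V_in − V_low)/LSB = (2.24668 − 0)/0.00048584 = 4624.3223 → code 4624 (floor).
Code 4624 maps back to 0 + 4624×0.00048584 V = 2.2465234 V.
V_in − V_rec = 0.000156562 V = 0.157 mV.

0.157 mV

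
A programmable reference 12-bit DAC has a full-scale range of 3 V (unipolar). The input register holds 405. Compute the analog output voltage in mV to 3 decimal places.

296.631 mV

LSB = 3 V / 2^12 = 0.732 mV.
V_out = 0 + 405 × 0.000732422 V = 0.296631 V.
= 296.631 mV.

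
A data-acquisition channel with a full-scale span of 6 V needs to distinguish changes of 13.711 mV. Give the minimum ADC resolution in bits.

9 bits

Number of steps required ≥ 6 V / 13.711 mV = 437.60.
Need 2^N ≥ 437.60; 2^8 = 256, 2^9 = 512.
Minimum N = 9.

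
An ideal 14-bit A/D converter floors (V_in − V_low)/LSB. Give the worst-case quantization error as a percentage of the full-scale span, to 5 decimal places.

Truncating → worst-case error = 1 LSB = V_FS/2^14, so 100/16384 = 0.00610352 % of full scale.

0.00610 %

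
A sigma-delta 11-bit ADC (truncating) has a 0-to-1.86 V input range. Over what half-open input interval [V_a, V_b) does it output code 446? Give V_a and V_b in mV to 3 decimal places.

[405.059 mV, 405.967 mV)

LSB = 1.86/2^11 = 0.908 mV.
V_a = V_low + 446·LSB = 0.405059 V; V_b = V_low + 447·LSB = 0.405967 V.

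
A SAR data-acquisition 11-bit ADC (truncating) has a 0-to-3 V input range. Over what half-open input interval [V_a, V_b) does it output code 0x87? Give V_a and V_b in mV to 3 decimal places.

LSB = 3/2^11 = 1.465 mV.
Code 0x87 = 135 decimal.
V_a = V_low + 135·LSB = 0.197754 V; V_b = V_low + 136·LSB = 0.199219 V.

[197.754 mV, 199.219 mV)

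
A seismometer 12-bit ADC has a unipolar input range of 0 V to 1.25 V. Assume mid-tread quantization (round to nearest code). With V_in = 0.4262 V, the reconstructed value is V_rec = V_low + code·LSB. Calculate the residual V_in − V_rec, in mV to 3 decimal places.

-0.131 mV

LSB = 1.25/2^12 = 305.18 µV.
Scaled input = 1396.5722 LSBs, so code = 1397.
Reconstructed: 0.42633057 V.
Difference: -0.000130566 V → -0.131 mV.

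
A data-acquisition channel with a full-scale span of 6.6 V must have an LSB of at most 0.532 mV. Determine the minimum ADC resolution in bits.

14 bits

Number of steps required ≥ 6.6 V / 0.532 mV = 12406.02.
Need 2^N ≥ 12406.02; 2^13 = 8192, 2^14 = 16384.
Minimum N = 14.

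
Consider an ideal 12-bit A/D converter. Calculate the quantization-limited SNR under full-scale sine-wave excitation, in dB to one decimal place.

SNR ≈ 6.02·N + 1.76 dB = 6.02·12 + 1.76 = 74.00 dB.

74.0 dB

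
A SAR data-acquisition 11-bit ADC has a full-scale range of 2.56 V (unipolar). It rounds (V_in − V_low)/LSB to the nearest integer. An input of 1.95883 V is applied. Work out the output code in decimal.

code 1567

LSB = 2.56 V / 2048 = 1.250 mV.
(1.95883 − 0) / 0.00125 = 1567.064 LSBs.
So the output code is 1567.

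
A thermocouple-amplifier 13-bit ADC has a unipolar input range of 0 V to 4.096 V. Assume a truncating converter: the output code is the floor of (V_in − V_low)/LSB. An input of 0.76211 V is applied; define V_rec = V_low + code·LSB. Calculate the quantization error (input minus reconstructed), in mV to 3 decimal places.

0.110 mV

LSB = 4.096/2^13 = 0.500 mV.
Scaled input = 1524.2200 LSBs, so code = 1524.
V_rec = 0 + 1524·0.0005 = 0.762 V.
V_in − V_rec = 0.00011 V = 0.110 mV.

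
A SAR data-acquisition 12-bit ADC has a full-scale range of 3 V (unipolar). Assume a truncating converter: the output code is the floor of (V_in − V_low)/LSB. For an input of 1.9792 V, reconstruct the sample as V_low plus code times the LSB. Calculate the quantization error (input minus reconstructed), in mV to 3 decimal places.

0.196 mV

One LSB is 3 V / 4096 = 0.732 mV.
(1.9792 − 0)/0.000732422 = 2702.2677; ⌊·⌋ gives code 2702.
Reconstructed: 1.9790039 V.
Error = 1.9792 − 1.9790039 = 0.000196094 V = 0.196 mV.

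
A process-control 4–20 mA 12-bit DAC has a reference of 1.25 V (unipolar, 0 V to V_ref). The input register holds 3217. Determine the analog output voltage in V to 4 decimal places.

LSB = 1.25 V / 2^12 = 305.18 µV.
V_out = 0 + 3217 × 0.000305176 V = 0.98175 V.

0.9818 V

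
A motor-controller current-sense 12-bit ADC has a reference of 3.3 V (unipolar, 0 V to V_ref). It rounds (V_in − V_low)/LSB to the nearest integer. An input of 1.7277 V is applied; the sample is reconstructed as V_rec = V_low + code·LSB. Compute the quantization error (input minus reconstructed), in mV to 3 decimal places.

0.356 mV

One LSB is 3.3 V / 4096 = 0.806 mV.
(1.7277 − 0)/0.000805664 = 2144.4422; round gives code 2144.
Code 2144 maps back to 0 + 2144×0.000805664 V = 1.7273437 V.
Error = 1.7277 − 1.7273437 = 0.00035625 V = 0.356 mV.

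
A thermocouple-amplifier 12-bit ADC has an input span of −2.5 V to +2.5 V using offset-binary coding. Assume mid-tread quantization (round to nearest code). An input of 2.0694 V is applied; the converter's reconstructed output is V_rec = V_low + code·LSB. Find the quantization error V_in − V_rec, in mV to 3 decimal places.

0.308 mV

Step size: 5 V ÷ 2^12 = 1.221 mV.
Scaled input = 3743.2525 LSBs, so code = 3743.
Code 3743 maps back to (−2.5) + 3743×0.0012207 V = 2.0690918 V.
Difference: 0.000308203 V → 0.308 mV.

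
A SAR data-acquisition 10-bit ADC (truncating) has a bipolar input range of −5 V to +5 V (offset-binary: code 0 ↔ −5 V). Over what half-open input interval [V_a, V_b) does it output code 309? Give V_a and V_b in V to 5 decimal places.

[-1.98242 V, -1.97266 V)

LSB = 10/2^10 = 9.766 mV.
V_a = V_low + 309·LSB = -1.98242 V; V_b = V_low + 310·LSB = -1.97266 V.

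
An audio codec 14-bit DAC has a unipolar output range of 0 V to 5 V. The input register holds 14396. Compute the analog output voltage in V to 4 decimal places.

4.3933 V

LSB = 5 V / 2^14 = 305.18 µV.
V_out = 0 + 14396 × 0.000305176 V = 4.39331 V.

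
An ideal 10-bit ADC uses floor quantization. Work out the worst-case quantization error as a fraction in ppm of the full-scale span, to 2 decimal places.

976.56 ppm

Truncating → worst-case error = 1 LSB = V_FS/2^10, so 1e+06/1024 = 976.562 ppm of full scale.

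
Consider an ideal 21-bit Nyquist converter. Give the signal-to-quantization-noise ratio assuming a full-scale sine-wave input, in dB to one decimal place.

128.2 dB

SNR ≈ 6.02·N + 1.76 dB = 6.02·21 + 1.76 = 128.18 dB.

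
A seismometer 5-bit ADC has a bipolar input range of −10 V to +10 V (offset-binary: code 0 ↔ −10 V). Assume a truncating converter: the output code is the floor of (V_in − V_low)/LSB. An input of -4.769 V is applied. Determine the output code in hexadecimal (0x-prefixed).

code 0x8 (decimal 8)

Full-scale span = 20 V; LSB = 20/2^5 = 0.6250 V.
(V_in − V_low)/LSB = (-4.769 − (−10)) / 0.625 = 8.370.
Floor → code 8.
In hexadecimal (0x-prefixed): 0x8.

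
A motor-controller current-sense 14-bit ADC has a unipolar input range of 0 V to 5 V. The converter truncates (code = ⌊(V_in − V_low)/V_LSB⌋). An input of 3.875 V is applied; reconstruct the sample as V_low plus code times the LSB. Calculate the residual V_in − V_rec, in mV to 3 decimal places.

LSB = 5/2^14 = 305.18 µV.
Scaled input = 12697.6000 LSBs, so code = 12697.
V_rec = 0 + 12697·0.000305176 = 3.8748169 V.
Difference: 0.000183105 V → 0.183 mV.

0.183 mV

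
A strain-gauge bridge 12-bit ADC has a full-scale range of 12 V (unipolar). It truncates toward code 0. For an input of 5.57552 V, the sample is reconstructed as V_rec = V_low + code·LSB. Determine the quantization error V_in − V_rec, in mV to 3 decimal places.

0.325 mV

Step size: 12 V ÷ 2^12 = 2.930 mV.
(5.57552 − 0)/0.00292969 = 1903.1108; ⌊·⌋ gives code 1903.
V_rec = 0 + 1903·0.00292969 = 5.5751953 V.
V_in − V_rec = 0.000324687 V = 0.325 mV.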